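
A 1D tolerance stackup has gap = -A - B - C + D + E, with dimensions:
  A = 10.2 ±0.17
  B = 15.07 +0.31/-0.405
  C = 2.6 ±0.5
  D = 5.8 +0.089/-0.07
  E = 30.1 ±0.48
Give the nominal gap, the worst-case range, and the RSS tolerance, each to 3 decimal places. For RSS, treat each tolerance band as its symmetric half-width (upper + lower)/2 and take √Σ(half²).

Stack each dimension's contribution:
  -A: nom -10.200 → Σnom=-10.200; wc +0.170/-0.170 → slack +0.170/-0.170; half-tol=0.170, Σhalf²=0.028900
  -B: nom -15.070 → Σnom=-25.270; wc +0.405/-0.310 → slack +0.575/-0.480; half-tol=0.358, Σhalf²=0.156706
  -C: nom -2.600 → Σnom=-27.870; wc +0.500/-0.500 → slack +1.075/-0.980; half-tol=0.500, Σhalf²=0.406706
  +D: nom +5.800 → Σnom=-22.070; wc +0.089/-0.070 → slack +1.164/-1.050; half-tol=0.080, Σhalf²=0.413027
  +E: nom +30.100 → Σnom=8.030; wc +0.480/-0.480 → slack +1.644/-1.530; half-tol=0.480, Σhalf²=0.643427
Nominal = 8.030. Worst-case = [8.030 - 1.530, 8.030 + 1.644] = [6.500, 9.674]. RSS = √0.643427 = 0.802.

nominal=8.030 wc=[6.500,9.674] rss=0.802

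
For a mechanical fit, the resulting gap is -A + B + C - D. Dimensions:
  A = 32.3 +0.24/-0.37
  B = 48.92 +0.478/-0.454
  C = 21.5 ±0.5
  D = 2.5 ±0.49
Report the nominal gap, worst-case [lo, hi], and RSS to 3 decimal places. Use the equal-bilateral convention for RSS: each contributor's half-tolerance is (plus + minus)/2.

nominal=35.620 wc=[33.936,37.458] rss=0.895

Stack each dimension's contribution:
  -A: nom -32.300 → Σnom=-32.300; wc +0.370/-0.240 → slack +0.370/-0.240; half-tol=0.305, Σhalf²=0.093025
  +B: nom +48.920 → Σnom=16.620; wc +0.478/-0.454 → slack +0.848/-0.694; half-tol=0.466, Σhalf²=0.310181
  +C: nom +21.500 → Σnom=38.120; wc +0.500/-0.500 → slack +1.348/-1.194; half-tol=0.500, Σhalf²=0.560181
  -D: nom -2.500 → Σnom=35.620; wc +0.490/-0.490 → slack +1.838/-1.684; half-tol=0.490, Σhalf²=0.800281
Nominal = 35.620. Worst-case = [35.620 - 1.684, 35.620 + 1.838] = [33.936, 37.458]. RSS = √0.800281 = 0.895.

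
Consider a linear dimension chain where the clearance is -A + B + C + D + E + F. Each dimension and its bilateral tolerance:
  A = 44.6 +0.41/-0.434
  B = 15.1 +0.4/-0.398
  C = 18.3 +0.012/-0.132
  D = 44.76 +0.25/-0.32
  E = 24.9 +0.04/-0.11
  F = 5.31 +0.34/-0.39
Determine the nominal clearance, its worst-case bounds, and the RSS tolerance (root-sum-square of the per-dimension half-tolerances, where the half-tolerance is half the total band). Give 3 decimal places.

nominal=63.770 wc=[62.010,65.246] rss=0.750

Stack each dimension's contribution:
  -A: nom -44.600 → Σnom=-44.600; wc +0.434/-0.410 → slack +0.434/-0.410; half-tol=0.422, Σhalf²=0.178084
  +B: nom +15.100 → Σnom=-29.500; wc +0.400/-0.398 → slack +0.834/-0.808; half-tol=0.399, Σhalf²=0.337285
  +C: nom +18.300 → Σnom=-11.200; wc +0.012/-0.132 → slack +0.846/-0.940; half-tol=0.072, Σhalf²=0.342469
  +D: nom +44.760 → Σnom=33.560; wc +0.250/-0.320 → slack +1.096/-1.260; half-tol=0.285, Σhalf²=0.423694
  +E: nom +24.900 → Σnom=58.460; wc +0.040/-0.110 → slack +1.136/-1.370; half-tol=0.075, Σhalf²=0.429319
  +F: nom +5.310 → Σnom=63.770; wc +0.340/-0.390 → slack +1.476/-1.760; half-tol=0.365, Σhalf²=0.562544
Nominal = 63.770. Worst-case = [63.770 - 1.760, 63.770 + 1.476] = [62.010, 65.246]. RSS = √0.562544 = 0.750.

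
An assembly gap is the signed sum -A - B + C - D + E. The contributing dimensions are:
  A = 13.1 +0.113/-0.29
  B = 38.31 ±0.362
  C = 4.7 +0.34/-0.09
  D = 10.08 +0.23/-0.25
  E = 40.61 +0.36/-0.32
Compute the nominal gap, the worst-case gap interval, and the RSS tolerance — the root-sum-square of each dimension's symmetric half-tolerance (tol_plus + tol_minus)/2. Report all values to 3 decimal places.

nominal=-16.180 wc=[-17.295,-14.578] rss=0.625

Stack each dimension's contribution:
  -A: nom -13.100 → Σnom=-13.100; wc +0.290/-0.113 → slack +0.290/-0.113; half-tol=0.201, Σhalf²=0.040602
  -B: nom -38.310 → Σnom=-51.410; wc +0.362/-0.362 → slack +0.652/-0.475; half-tol=0.362, Σhalf²=0.171646
  +C: nom +4.700 → Σnom=-46.710; wc +0.340/-0.090 → slack +0.992/-0.565; half-tol=0.215, Σhalf²=0.217871
  -D: nom -10.080 → Σnom=-56.790; wc +0.250/-0.230 → slack +1.242/-0.795; half-tol=0.240, Σhalf²=0.275471
  +E: nom +40.610 → Σnom=-16.180; wc +0.360/-0.320 → slack +1.602/-1.115; half-tol=0.340, Σhalf²=0.391071
Nominal = -16.180. Worst-case = [-16.180 - 1.115, -16.180 + 1.602] = [-17.295, -14.578]. RSS = √0.391071 = 0.625.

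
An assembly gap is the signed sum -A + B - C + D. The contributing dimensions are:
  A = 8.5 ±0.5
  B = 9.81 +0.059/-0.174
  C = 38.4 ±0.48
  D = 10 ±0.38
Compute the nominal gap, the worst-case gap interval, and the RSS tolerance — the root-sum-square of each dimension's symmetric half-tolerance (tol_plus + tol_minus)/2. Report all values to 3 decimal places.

Stack each dimension's contribution:
  -A: nom -8.500 → Σnom=-8.500; wc +0.500/-0.500 → slack +0.500/-0.500; half-tol=0.500, Σhalf²=0.250000
  +B: nom +9.810 → Σnom=1.310; wc +0.059/-0.174 → slack +0.559/-0.674; half-tol=0.116, Σhalf²=0.263572
  -C: nom -38.400 → Σnom=-37.090; wc +0.480/-0.480 → slack +1.039/-1.154; half-tol=0.480, Σhalf²=0.493972
  +D: nom +10.000 → Σnom=-27.090; wc +0.380/-0.380 → slack +1.419/-1.534; half-tol=0.380, Σhalf²=0.638372
Nominal = -27.090. Worst-case = [-27.090 - 1.534, -27.090 + 1.419] = [-28.624, -25.671]. RSS = √0.638372 = 0.799.

nominal=-27.090 wc=[-28.624,-25.671] rss=0.799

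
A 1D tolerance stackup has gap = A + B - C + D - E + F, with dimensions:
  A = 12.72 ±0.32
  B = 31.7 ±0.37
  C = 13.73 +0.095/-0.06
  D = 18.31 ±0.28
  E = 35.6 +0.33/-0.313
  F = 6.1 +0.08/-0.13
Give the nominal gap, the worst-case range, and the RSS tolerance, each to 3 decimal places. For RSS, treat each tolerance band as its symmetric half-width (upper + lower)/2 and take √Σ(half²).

Stack each dimension's contribution:
  +A: nom +12.720 → Σnom=12.720; wc +0.320/-0.320 → slack +0.320/-0.320; half-tol=0.320, Σhalf²=0.102400
  +B: nom +31.700 → Σnom=44.420; wc +0.370/-0.370 → slack +0.690/-0.690; half-tol=0.370, Σhalf²=0.239300
  -C: nom -13.730 → Σnom=30.690; wc +0.060/-0.095 → slack +0.750/-0.785; half-tol=0.077, Σhalf²=0.245306
  +D: nom +18.310 → Σnom=49.000; wc +0.280/-0.280 → slack +1.030/-1.065; half-tol=0.280, Σhalf²=0.323706
  -E: nom -35.600 → Σnom=13.400; wc +0.313/-0.330 → slack +1.343/-1.395; half-tol=0.322, Σhalf²=0.427069
  +F: nom +6.100 → Σnom=19.500; wc +0.080/-0.130 → slack +1.423/-1.525; half-tol=0.105, Σhalf²=0.438094
Nominal = 19.500. Worst-case = [19.500 - 1.525, 19.500 + 1.423] = [17.975, 20.923]. RSS = √0.438094 = 0.662.

nominal=19.500 wc=[17.975,20.923] rss=0.662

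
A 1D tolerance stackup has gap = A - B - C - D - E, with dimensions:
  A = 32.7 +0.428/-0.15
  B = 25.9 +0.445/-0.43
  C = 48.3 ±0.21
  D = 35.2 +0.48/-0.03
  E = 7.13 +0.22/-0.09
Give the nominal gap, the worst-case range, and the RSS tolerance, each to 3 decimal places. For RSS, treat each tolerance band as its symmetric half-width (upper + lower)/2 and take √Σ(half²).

nominal=-83.830 wc=[-85.335,-82.642] rss=0.639

Stack each dimension's contribution:
  +A: nom +32.700 → Σnom=32.700; wc +0.428/-0.150 → slack +0.428/-0.150; half-tol=0.289, Σhalf²=0.083521
  -B: nom -25.900 → Σnom=6.800; wc +0.430/-0.445 → slack +0.858/-0.595; half-tol=0.438, Σhalf²=0.274927
  -C: nom -48.300 → Σnom=-41.500; wc +0.210/-0.210 → slack +1.068/-0.805; half-tol=0.210, Σhalf²=0.319027
  -D: nom -35.200 → Σnom=-76.700; wc +0.030/-0.480 → slack +1.098/-1.285; half-tol=0.255, Σhalf²=0.384052
  -E: nom -7.130 → Σnom=-83.830; wc +0.090/-0.220 → slack +1.188/-1.505; half-tol=0.155, Σhalf²=0.408077
Nominal = -83.830. Worst-case = [-83.830 - 1.505, -83.830 + 1.188] = [-85.335, -82.642]. RSS = √0.408077 = 0.639.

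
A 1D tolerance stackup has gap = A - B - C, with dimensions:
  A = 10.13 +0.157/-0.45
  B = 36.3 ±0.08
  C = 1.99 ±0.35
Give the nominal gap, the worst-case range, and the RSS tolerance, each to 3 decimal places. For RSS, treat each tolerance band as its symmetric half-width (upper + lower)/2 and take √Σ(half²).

Stack each dimension's contribution:
  +A: nom +10.130 → Σnom=10.130; wc +0.157/-0.450 → slack +0.157/-0.450; half-tol=0.303, Σhalf²=0.092112
  -B: nom -36.300 → Σnom=-26.170; wc +0.080/-0.080 → slack +0.237/-0.530; half-tol=0.080, Σhalf²=0.098512
  -C: nom -1.990 → Σnom=-28.160; wc +0.350/-0.350 → slack +0.587/-0.880; half-tol=0.350, Σhalf²=0.221012
Nominal = -28.160. Worst-case = [-28.160 - 0.880, -28.160 + 0.587] = [-29.040, -27.573]. RSS = √0.221012 = 0.470.

nominal=-28.160 wc=[-29.040,-27.573] rss=0.470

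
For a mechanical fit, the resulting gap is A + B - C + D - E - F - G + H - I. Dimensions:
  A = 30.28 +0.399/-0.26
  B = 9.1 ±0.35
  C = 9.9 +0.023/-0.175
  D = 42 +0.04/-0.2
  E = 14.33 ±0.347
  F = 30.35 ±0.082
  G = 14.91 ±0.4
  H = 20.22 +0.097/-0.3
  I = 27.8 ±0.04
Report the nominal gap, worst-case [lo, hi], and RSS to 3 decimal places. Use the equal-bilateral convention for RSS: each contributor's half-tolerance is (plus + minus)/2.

Stack each dimension's contribution:
  +A: nom +30.280 → Σnom=30.280; wc +0.399/-0.260 → slack +0.399/-0.260; half-tol=0.330, Σhalf²=0.108570
  +B: nom +9.100 → Σnom=39.380; wc +0.350/-0.350 → slack +0.749/-0.610; half-tol=0.350, Σhalf²=0.231070
  -C: nom -9.900 → Σnom=29.480; wc +0.175/-0.023 → slack +0.924/-0.633; half-tol=0.099, Σhalf²=0.240871
  +D: nom +42.000 → Σnom=71.480; wc +0.040/-0.200 → slack +0.964/-0.833; half-tol=0.120, Σhalf²=0.255271
  -E: nom -14.330 → Σnom=57.150; wc +0.347/-0.347 → slack +1.311/-1.180; half-tol=0.347, Σhalf²=0.375680
  -F: nom -30.350 → Σnom=26.800; wc +0.082/-0.082 → slack +1.393/-1.262; half-tol=0.082, Σhalf²=0.382404
  -G: nom -14.910 → Σnom=11.890; wc +0.400/-0.400 → slack +1.793/-1.662; half-tol=0.400, Σhalf²=0.542404
  +H: nom +20.220 → Σnom=32.110; wc +0.097/-0.300 → slack +1.890/-1.962; half-tol=0.199, Σhalf²=0.581807
  -I: nom -27.800 → Σnom=4.310; wc +0.040/-0.040 → slack +1.930/-2.002; half-tol=0.040, Σhalf²=0.583407
Nominal = 4.310. Worst-case = [4.310 - 2.002, 4.310 + 1.930] = [2.308, 6.240]. RSS = √0.583407 = 0.764.

nominal=4.310 wc=[2.308,6.240] rss=0.764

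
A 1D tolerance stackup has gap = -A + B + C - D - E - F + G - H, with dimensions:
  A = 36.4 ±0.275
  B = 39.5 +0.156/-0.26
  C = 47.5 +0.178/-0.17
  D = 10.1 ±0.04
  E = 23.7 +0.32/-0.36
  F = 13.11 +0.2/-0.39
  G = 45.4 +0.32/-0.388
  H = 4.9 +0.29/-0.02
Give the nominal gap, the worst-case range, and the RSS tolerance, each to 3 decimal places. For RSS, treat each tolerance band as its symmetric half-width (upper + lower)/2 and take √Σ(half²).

nominal=44.190 wc=[42.247,45.929] rss=0.709

Stack each dimension's contribution:
  -A: nom -36.400 → Σnom=-36.400; wc +0.275/-0.275 → slack +0.275/-0.275; half-tol=0.275, Σhalf²=0.075625
  +B: nom +39.500 → Σnom=3.100; wc +0.156/-0.260 → slack +0.431/-0.535; half-tol=0.208, Σhalf²=0.118889
  +C: nom +47.500 → Σnom=50.600; wc +0.178/-0.170 → slack +0.609/-0.705; half-tol=0.174, Σhalf²=0.149165
  -D: nom -10.100 → Σnom=40.500; wc +0.040/-0.040 → slack +0.649/-0.745; half-tol=0.040, Σhalf²=0.150765
  -E: nom -23.700 → Σnom=16.800; wc +0.360/-0.320 → slack +1.009/-1.065; half-tol=0.340, Σhalf²=0.266365
  -F: nom -13.110 → Σnom=3.690; wc +0.390/-0.200 → slack +1.399/-1.265; half-tol=0.295, Σhalf²=0.353390
  +G: nom +45.400 → Σnom=49.090; wc +0.320/-0.388 → slack +1.719/-1.653; half-tol=0.354, Σhalf²=0.478706
  -H: nom -4.900 → Σnom=44.190; wc +0.020/-0.290 → slack +1.739/-1.943; half-tol=0.155, Σhalf²=0.502731
Nominal = 44.190. Worst-case = [44.190 - 1.943, 44.190 + 1.739] = [42.247, 45.929]. RSS = √0.502731 = 0.709.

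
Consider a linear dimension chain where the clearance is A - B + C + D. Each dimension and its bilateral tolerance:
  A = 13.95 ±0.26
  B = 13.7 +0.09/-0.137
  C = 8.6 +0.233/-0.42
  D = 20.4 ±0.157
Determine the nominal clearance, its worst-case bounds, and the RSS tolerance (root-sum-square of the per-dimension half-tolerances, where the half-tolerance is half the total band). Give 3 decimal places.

Stack each dimension's contribution:
  +A: nom +13.950 → Σnom=13.950; wc +0.260/-0.260 → slack +0.260/-0.260; half-tol=0.260, Σhalf²=0.067600
  -B: nom -13.700 → Σnom=0.250; wc +0.137/-0.090 → slack +0.397/-0.350; half-tol=0.114, Σhalf²=0.080482
  +C: nom +8.600 → Σnom=8.850; wc +0.233/-0.420 → slack +0.630/-0.770; half-tol=0.327, Σhalf²=0.187085
  +D: nom +20.400 → Σnom=29.250; wc +0.157/-0.157 → slack +0.787/-0.927; half-tol=0.157, Σhalf²=0.211734
Nominal = 29.250. Worst-case = [29.250 - 0.927, 29.250 + 0.787] = [28.323, 30.037]. RSS = √0.211734 = 0.460.

nominal=29.250 wc=[28.323,30.037] rss=0.460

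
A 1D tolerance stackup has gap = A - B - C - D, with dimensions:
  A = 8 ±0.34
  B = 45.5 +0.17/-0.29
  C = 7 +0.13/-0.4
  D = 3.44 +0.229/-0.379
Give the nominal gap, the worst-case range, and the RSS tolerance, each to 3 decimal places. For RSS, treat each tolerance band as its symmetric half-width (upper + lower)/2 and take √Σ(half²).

Stack each dimension's contribution:
  +A: nom +8.000 → Σnom=8.000; wc +0.340/-0.340 → slack +0.340/-0.340; half-tol=0.340, Σhalf²=0.115600
  -B: nom -45.500 → Σnom=-37.500; wc +0.290/-0.170 → slack +0.630/-0.510; half-tol=0.230, Σhalf²=0.168500
  -C: nom -7.000 → Σnom=-44.500; wc +0.400/-0.130 → slack +1.030/-0.640; half-tol=0.265, Σhalf²=0.238725
  -D: nom -3.440 → Σnom=-47.940; wc +0.379/-0.229 → slack +1.409/-0.869; half-tol=0.304, Σhalf²=0.331141
Nominal = -47.940. Worst-case = [-47.940 - 0.869, -47.940 + 1.409] = [-48.809, -46.531]. RSS = √0.331141 = 0.575.

nominal=-47.940 wc=[-48.809,-46.531] rss=0.575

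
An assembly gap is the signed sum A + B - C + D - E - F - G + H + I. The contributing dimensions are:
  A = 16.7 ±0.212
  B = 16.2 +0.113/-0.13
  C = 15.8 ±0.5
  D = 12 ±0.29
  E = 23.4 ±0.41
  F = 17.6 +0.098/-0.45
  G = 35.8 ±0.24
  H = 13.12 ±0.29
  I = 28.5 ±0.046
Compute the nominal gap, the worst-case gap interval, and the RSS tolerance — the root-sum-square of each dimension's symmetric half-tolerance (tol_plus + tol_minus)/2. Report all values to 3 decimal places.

Stack each dimension's contribution:
  +A: nom +16.700 → Σnom=16.700; wc +0.212/-0.212 → slack +0.212/-0.212; half-tol=0.212, Σhalf²=0.044944
  +B: nom +16.200 → Σnom=32.900; wc +0.113/-0.130 → slack +0.325/-0.342; half-tol=0.121, Σhalf²=0.059706
  -C: nom -15.800 → Σnom=17.100; wc +0.500/-0.500 → slack +0.825/-0.842; half-tol=0.500, Σhalf²=0.309706
  +D: nom +12.000 → Σnom=29.100; wc +0.290/-0.290 → slack +1.115/-1.132; half-tol=0.290, Σhalf²=0.393806
  -E: nom -23.400 → Σnom=5.700; wc +0.410/-0.410 → slack +1.525/-1.542; half-tol=0.410, Σhalf²=0.561906
  -F: nom -17.600 → Σnom=-11.900; wc +0.450/-0.098 → slack +1.975/-1.640; half-tol=0.274, Σhalf²=0.636982
  -G: nom -35.800 → Σnom=-47.700; wc +0.240/-0.240 → slack +2.215/-1.880; half-tol=0.240, Σhalf²=0.694582
  +H: nom +13.120 → Σnom=-34.580; wc +0.290/-0.290 → slack +2.505/-2.170; half-tol=0.290, Σhalf²=0.778682
  +I: nom +28.500 → Σnom=-6.080; wc +0.046/-0.046 → slack +2.551/-2.216; half-tol=0.046, Σhalf²=0.780798
Nominal = -6.080. Worst-case = [-6.080 - 2.216, -6.080 + 2.551] = [-8.296, -3.529]. RSS = √0.780798 = 0.884.

nominal=-6.080 wc=[-8.296,-3.529] rss=0.884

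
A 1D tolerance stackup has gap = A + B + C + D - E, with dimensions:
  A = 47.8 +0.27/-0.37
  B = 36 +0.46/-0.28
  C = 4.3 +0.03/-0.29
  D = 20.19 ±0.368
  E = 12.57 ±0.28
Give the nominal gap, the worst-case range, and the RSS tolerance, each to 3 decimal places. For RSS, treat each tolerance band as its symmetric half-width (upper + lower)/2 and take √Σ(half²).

Stack each dimension's contribution:
  +A: nom +47.800 → Σnom=47.800; wc +0.270/-0.370 → slack +0.270/-0.370; half-tol=0.320, Σhalf²=0.102400
  +B: nom +36.000 → Σnom=83.800; wc +0.460/-0.280 → slack +0.730/-0.650; half-tol=0.370, Σhalf²=0.239300
  +C: nom +4.300 → Σnom=88.100; wc +0.030/-0.290 → slack +0.760/-0.940; half-tol=0.160, Σhalf²=0.264900
  +D: nom +20.190 → Σnom=108.290; wc +0.368/-0.368 → slack +1.128/-1.308; half-tol=0.368, Σhalf²=0.400324
  -E: nom -12.570 → Σnom=95.720; wc +0.280/-0.280 → slack +1.408/-1.588; half-tol=0.280, Σhalf²=0.478724
Nominal = 95.720. Worst-case = [95.720 - 1.588, 95.720 + 1.408] = [94.132, 97.128]. RSS = √0.478724 = 0.692.

nominal=95.720 wc=[94.132,97.128] rss=0.692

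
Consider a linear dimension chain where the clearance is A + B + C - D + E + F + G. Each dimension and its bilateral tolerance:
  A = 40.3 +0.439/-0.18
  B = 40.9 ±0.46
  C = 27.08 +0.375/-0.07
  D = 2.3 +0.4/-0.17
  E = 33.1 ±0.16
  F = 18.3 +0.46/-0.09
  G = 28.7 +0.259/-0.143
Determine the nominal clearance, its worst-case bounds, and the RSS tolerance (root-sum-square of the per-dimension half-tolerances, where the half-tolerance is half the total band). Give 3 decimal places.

Stack each dimension's contribution:
  +A: nom +40.300 → Σnom=40.300; wc +0.439/-0.180 → slack +0.439/-0.180; half-tol=0.309, Σhalf²=0.095790
  +B: nom +40.900 → Σnom=81.200; wc +0.460/-0.460 → slack +0.899/-0.640; half-tol=0.460, Σhalf²=0.307390
  +C: nom +27.080 → Σnom=108.280; wc +0.375/-0.070 → slack +1.274/-0.710; half-tol=0.223, Σhalf²=0.356896
  -D: nom -2.300 → Σnom=105.980; wc +0.170/-0.400 → slack +1.444/-1.110; half-tol=0.285, Σhalf²=0.438121
  +E: nom +33.100 → Σnom=139.080; wc +0.160/-0.160 → slack +1.604/-1.270; half-tol=0.160, Σhalf²=0.463721
  +F: nom +18.300 → Σnom=157.380; wc +0.460/-0.090 → slack +2.064/-1.360; half-tol=0.275, Σhalf²=0.539346
  +G: nom +28.700 → Σnom=186.080; wc +0.259/-0.143 → slack +2.323/-1.503; half-tol=0.201, Σhalf²=0.579747
Nominal = 186.080. Worst-case = [186.080 - 1.503, 186.080 + 2.323] = [184.577, 188.403]. RSS = √0.579747 = 0.761.

nominal=186.080 wc=[184.577,188.403] rss=0.761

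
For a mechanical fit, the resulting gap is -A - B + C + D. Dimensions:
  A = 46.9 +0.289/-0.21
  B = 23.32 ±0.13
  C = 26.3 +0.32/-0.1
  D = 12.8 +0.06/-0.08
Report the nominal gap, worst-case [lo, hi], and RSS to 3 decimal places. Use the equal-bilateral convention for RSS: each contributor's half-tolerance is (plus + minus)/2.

Stack each dimension's contribution:
  -A: nom -46.900 → Σnom=-46.900; wc +0.210/-0.289 → slack +0.210/-0.289; half-tol=0.249, Σhalf²=0.062250
  -B: nom -23.320 → Σnom=-70.220; wc +0.130/-0.130 → slack +0.340/-0.419; half-tol=0.130, Σhalf²=0.079150
  +C: nom +26.300 → Σnom=-43.920; wc +0.320/-0.100 → slack +0.660/-0.519; half-tol=0.210, Σhalf²=0.123250
  +D: nom +12.800 → Σnom=-31.120; wc +0.060/-0.080 → slack +0.720/-0.599; half-tol=0.070, Σhalf²=0.128150
Nominal = -31.120. Worst-case = [-31.120 - 0.599, -31.120 + 0.720] = [-31.719, -30.400]. RSS = √0.128150 = 0.358.

nominal=-31.120 wc=[-31.719,-30.400] rss=0.358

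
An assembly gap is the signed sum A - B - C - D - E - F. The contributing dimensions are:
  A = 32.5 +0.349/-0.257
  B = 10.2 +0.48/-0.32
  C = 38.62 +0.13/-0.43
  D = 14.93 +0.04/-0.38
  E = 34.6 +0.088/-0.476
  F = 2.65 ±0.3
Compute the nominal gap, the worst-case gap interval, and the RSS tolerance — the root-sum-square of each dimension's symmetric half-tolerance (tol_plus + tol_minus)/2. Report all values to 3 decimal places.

Stack each dimension's contribution:
  +A: nom +32.500 → Σnom=32.500; wc +0.349/-0.257 → slack +0.349/-0.257; half-tol=0.303, Σhalf²=0.091809
  -B: nom -10.200 → Σnom=22.300; wc +0.320/-0.480 → slack +0.669/-0.737; half-tol=0.400, Σhalf²=0.251809
  -C: nom -38.620 → Σnom=-16.320; wc +0.430/-0.130 → slack +1.099/-0.867; half-tol=0.280, Σhalf²=0.330209
  -D: nom -14.930 → Σnom=-31.250; wc +0.380/-0.040 → slack +1.479/-0.907; half-tol=0.210, Σhalf²=0.374309
  -E: nom -34.600 → Σnom=-65.850; wc +0.476/-0.088 → slack +1.955/-0.995; half-tol=0.282, Σhalf²=0.453833
  -F: nom -2.650 → Σnom=-68.500; wc +0.300/-0.300 → slack +2.255/-1.295; half-tol=0.300, Σhalf²=0.543833
Nominal = -68.500. Worst-case = [-68.500 - 1.295, -68.500 + 2.255] = [-69.795, -66.245]. RSS = √0.543833 = 0.737.

nominal=-68.500 wc=[-69.795,-66.245] rss=0.737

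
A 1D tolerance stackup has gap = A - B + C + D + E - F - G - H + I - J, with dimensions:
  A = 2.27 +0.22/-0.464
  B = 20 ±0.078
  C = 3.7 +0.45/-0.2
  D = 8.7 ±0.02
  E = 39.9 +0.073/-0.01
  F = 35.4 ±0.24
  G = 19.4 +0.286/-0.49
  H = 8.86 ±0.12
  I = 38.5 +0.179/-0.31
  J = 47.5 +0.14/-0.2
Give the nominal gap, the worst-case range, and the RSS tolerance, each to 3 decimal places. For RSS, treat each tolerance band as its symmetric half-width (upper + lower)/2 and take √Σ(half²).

nominal=-38.090 wc=[-39.958,-36.020] rss=0.736

Stack each dimension's contribution:
  +A: nom +2.270 → Σnom=2.270; wc +0.220/-0.464 → slack +0.220/-0.464; half-tol=0.342, Σhalf²=0.116964
  -B: nom -20.000 → Σnom=-17.730; wc +0.078/-0.078 → slack +0.298/-0.542; half-tol=0.078, Σhalf²=0.123048
  +C: nom +3.700 → Σnom=-14.030; wc +0.450/-0.200 → slack +0.748/-0.742; half-tol=0.325, Σhalf²=0.228673
  +D: nom +8.700 → Σnom=-5.330; wc +0.020/-0.020 → slack +0.768/-0.762; half-tol=0.020, Σhalf²=0.229073
  +E: nom +39.900 → Σnom=34.570; wc +0.073/-0.010 → slack +0.841/-0.772; half-tol=0.041, Σhalf²=0.230795
  -F: nom -35.400 → Σnom=-0.830; wc +0.240/-0.240 → slack +1.081/-1.012; half-tol=0.240, Σhalf²=0.288395
  -G: nom -19.400 → Σnom=-20.230; wc +0.490/-0.286 → slack +1.571/-1.298; half-tol=0.388, Σhalf²=0.438939
  -H: nom -8.860 → Σnom=-29.090; wc +0.120/-0.120 → slack +1.691/-1.418; half-tol=0.120, Σhalf²=0.453339
  +I: nom +38.500 → Σnom=9.410; wc +0.179/-0.310 → slack +1.870/-1.728; half-tol=0.244, Σhalf²=0.513120
  -J: nom -47.500 → Σnom=-38.090; wc +0.200/-0.140 → slack +2.070/-1.868; half-tol=0.170, Σhalf²=0.542020
Nominal = -38.090. Worst-case = [-38.090 - 1.868, -38.090 + 2.070] = [-39.958, -36.020]. RSS = √0.542020 = 0.736.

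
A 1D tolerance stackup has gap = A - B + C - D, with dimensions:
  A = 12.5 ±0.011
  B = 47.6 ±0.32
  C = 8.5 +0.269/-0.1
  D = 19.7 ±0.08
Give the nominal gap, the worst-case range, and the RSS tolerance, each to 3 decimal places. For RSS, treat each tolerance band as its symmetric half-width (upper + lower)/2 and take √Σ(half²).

Stack each dimension's contribution:
  +A: nom +12.500 → Σnom=12.500; wc +0.011/-0.011 → slack +0.011/-0.011; half-tol=0.011, Σhalf²=0.000121
  -B: nom -47.600 → Σnom=-35.100; wc +0.320/-0.320 → slack +0.331/-0.331; half-tol=0.320, Σhalf²=0.102521
  +C: nom +8.500 → Σnom=-26.600; wc +0.269/-0.100 → slack +0.600/-0.431; half-tol=0.184, Σhalf²=0.136561
  -D: nom -19.700 → Σnom=-46.300; wc +0.080/-0.080 → slack +0.680/-0.511; half-tol=0.080, Σhalf²=0.142961
Nominal = -46.300. Worst-case = [-46.300 - 0.511, -46.300 + 0.680] = [-46.811, -45.620]. RSS = √0.142961 = 0.378.

nominal=-46.300 wc=[-46.811,-45.620] rss=0.378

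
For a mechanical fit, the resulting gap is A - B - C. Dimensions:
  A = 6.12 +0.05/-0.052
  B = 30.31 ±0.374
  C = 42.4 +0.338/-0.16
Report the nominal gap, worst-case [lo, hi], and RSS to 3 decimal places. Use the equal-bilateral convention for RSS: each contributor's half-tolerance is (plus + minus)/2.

nominal=-66.590 wc=[-67.354,-66.006] rss=0.452

Stack each dimension's contribution:
  +A: nom +6.120 → Σnom=6.120; wc +0.050/-0.052 → slack +0.050/-0.052; half-tol=0.051, Σhalf²=0.002601
  -B: nom -30.310 → Σnom=-24.190; wc +0.374/-0.374 → slack +0.424/-0.426; half-tol=0.374, Σhalf²=0.142477
  -C: nom -42.400 → Σnom=-66.590; wc +0.160/-0.338 → slack +0.584/-0.764; half-tol=0.249, Σhalf²=0.204478
Nominal = -66.590. Worst-case = [-66.590 - 0.764, -66.590 + 0.584] = [-67.354, -66.006]. RSS = √0.204478 = 0.452.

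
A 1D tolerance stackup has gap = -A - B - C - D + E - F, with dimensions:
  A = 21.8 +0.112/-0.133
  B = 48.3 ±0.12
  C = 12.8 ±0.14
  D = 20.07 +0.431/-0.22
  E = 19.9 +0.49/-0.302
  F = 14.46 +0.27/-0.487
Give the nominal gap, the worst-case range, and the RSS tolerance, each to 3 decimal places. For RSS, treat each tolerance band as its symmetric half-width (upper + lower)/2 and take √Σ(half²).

nominal=-97.530 wc=[-98.905,-95.940] rss=0.675

Stack each dimension's contribution:
  -A: nom -21.800 → Σnom=-21.800; wc +0.133/-0.112 → slack +0.133/-0.112; half-tol=0.122, Σhalf²=0.015006
  -B: nom -48.300 → Σnom=-70.100; wc +0.120/-0.120 → slack +0.253/-0.232; half-tol=0.120, Σhalf²=0.029406
  -C: nom -12.800 → Σnom=-82.900; wc +0.140/-0.140 → slack +0.393/-0.372; half-tol=0.140, Σhalf²=0.049006
  -D: nom -20.070 → Σnom=-102.970; wc +0.220/-0.431 → slack +0.613/-0.803; half-tol=0.326, Σhalf²=0.154956
  +E: nom +19.900 → Σnom=-83.070; wc +0.490/-0.302 → slack +1.103/-1.105; half-tol=0.396, Σhalf²=0.311773
  -F: nom -14.460 → Σnom=-97.530; wc +0.487/-0.270 → slack +1.590/-1.375; half-tol=0.379, Σhalf²=0.455035
Nominal = -97.530. Worst-case = [-97.530 - 1.375, -97.530 + 1.590] = [-98.905, -95.940]. RSS = √0.455035 = 0.675.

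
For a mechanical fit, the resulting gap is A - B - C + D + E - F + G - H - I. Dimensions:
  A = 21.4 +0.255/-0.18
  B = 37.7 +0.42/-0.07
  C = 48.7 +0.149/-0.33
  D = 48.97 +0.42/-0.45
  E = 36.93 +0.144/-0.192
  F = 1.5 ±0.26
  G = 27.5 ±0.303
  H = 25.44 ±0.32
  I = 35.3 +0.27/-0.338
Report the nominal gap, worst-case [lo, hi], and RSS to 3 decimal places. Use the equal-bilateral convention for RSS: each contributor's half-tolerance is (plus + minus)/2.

nominal=-13.840 wc=[-16.384,-11.400] rss=0.858

Stack each dimension's contribution:
  +A: nom +21.400 → Σnom=21.400; wc +0.255/-0.180 → slack +0.255/-0.180; half-tol=0.217, Σhalf²=0.047306
  -B: nom -37.700 → Σnom=-16.300; wc +0.070/-0.420 → slack +0.325/-0.600; half-tol=0.245, Σhalf²=0.107331
  -C: nom -48.700 → Σnom=-65.000; wc +0.330/-0.149 → slack +0.655/-0.749; half-tol=0.239, Σhalf²=0.164691
  +D: nom +48.970 → Σnom=-16.030; wc +0.420/-0.450 → slack +1.075/-1.199; half-tol=0.435, Σhalf²=0.353916
  +E: nom +36.930 → Σnom=20.900; wc +0.144/-0.192 → slack +1.219/-1.391; half-tol=0.168, Σhalf²=0.382140
  -F: nom -1.500 → Σnom=19.400; wc +0.260/-0.260 → slack +1.479/-1.651; half-tol=0.260, Σhalf²=0.449740
  +G: nom +27.500 → Σnom=46.900; wc +0.303/-0.303 → slack +1.782/-1.954; half-tol=0.303, Σhalf²=0.541549
  -H: nom -25.440 → Σnom=21.460; wc +0.320/-0.320 → slack +2.102/-2.274; half-tol=0.320, Σhalf²=0.643949
  -I: nom -35.300 → Σnom=-13.840; wc +0.338/-0.270 → slack +2.440/-2.544; half-tol=0.304, Σhalf²=0.736366
Nominal = -13.840. Worst-case = [-13.840 - 2.544, -13.840 + 2.440] = [-16.384, -11.400]. RSS = √0.736366 = 0.858.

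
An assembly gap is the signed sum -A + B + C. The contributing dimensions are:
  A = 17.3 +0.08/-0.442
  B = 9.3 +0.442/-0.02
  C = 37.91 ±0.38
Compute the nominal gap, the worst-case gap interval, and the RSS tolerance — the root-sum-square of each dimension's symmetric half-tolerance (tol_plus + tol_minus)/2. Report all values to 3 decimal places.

nominal=29.910 wc=[29.430,31.174] rss=0.516

Stack each dimension's contribution:
  -A: nom -17.300 → Σnom=-17.300; wc +0.442/-0.080 → slack +0.442/-0.080; half-tol=0.261, Σhalf²=0.068121
  +B: nom +9.300 → Σnom=-8.000; wc +0.442/-0.020 → slack +0.884/-0.100; half-tol=0.231, Σhalf²=0.121482
  +C: nom +37.910 → Σnom=29.910; wc +0.380/-0.380 → slack +1.264/-0.480; half-tol=0.380, Σhalf²=0.265882
Nominal = 29.910. Worst-case = [29.910 - 0.480, 29.910 + 1.264] = [29.430, 31.174]. RSS = √0.265882 = 0.516.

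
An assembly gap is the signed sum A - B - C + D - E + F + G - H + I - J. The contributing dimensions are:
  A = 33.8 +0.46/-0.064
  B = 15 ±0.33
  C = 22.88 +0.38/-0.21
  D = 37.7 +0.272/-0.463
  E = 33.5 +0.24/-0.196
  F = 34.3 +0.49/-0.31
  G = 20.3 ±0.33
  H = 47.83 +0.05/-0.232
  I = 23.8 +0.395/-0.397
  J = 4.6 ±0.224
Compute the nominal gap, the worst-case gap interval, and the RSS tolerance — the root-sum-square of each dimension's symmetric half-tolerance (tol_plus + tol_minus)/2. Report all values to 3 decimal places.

nominal=26.090 wc=[23.302,29.229] rss=0.971

Stack each dimension's contribution:
  +A: nom +33.800 → Σnom=33.800; wc +0.460/-0.064 → slack +0.460/-0.064; half-tol=0.262, Σhalf²=0.068644
  -B: nom -15.000 → Σnom=18.800; wc +0.330/-0.330 → slack +0.790/-0.394; half-tol=0.330, Σhalf²=0.177544
  -C: nom -22.880 → Σnom=-4.080; wc +0.210/-0.380 → slack +1.000/-0.774; half-tol=0.295, Σhalf²=0.264569
  +D: nom +37.700 → Σnom=33.620; wc +0.272/-0.463 → slack +1.272/-1.237; half-tol=0.368, Σhalf²=0.399625
  -E: nom -33.500 → Σnom=0.120; wc +0.196/-0.240 → slack +1.468/-1.477; half-tol=0.218, Σhalf²=0.447149
  +F: nom +34.300 → Σnom=34.420; wc +0.490/-0.310 → slack +1.958/-1.787; half-tol=0.400, Σhalf²=0.607149
  +G: nom +20.300 → Σnom=54.720; wc +0.330/-0.330 → slack +2.288/-2.117; half-tol=0.330, Σhalf²=0.716049
  -H: nom -47.830 → Σnom=6.890; wc +0.232/-0.050 → slack +2.520/-2.167; half-tol=0.141, Σhalf²=0.735930
  +I: nom +23.800 → Σnom=30.690; wc +0.395/-0.397 → slack +2.915/-2.564; half-tol=0.396, Σhalf²=0.892746
  -J: nom -4.600 → Σnom=26.090; wc +0.224/-0.224 → slack +3.139/-2.788; half-tol=0.224, Σhalf²=0.942922
Nominal = 26.090. Worst-case = [26.090 - 2.788, 26.090 + 3.139] = [23.302, 29.229]. RSS = √0.942922 = 0.971.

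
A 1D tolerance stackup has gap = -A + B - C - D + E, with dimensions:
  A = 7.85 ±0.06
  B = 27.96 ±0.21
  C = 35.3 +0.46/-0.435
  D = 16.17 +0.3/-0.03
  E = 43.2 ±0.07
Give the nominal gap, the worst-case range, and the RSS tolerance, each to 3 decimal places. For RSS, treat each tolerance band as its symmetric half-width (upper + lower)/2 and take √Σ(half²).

Stack each dimension's contribution:
  -A: nom -7.850 → Σnom=-7.850; wc +0.060/-0.060 → slack +0.060/-0.060; half-tol=0.060, Σhalf²=0.003600
  +B: nom +27.960 → Σnom=20.110; wc +0.210/-0.210 → slack +0.270/-0.270; half-tol=0.210, Σhalf²=0.047700
  -C: nom -35.300 → Σnom=-15.190; wc +0.435/-0.460 → slack +0.705/-0.730; half-tol=0.448, Σhalf²=0.247956
  -D: nom -16.170 → Σnom=-31.360; wc +0.030/-0.300 → slack +0.735/-1.030; half-tol=0.165, Σhalf²=0.275181
  +E: nom +43.200 → Σnom=11.840; wc +0.070/-0.070 → slack +0.805/-1.100; half-tol=0.070, Σhalf²=0.280081
Nominal = 11.840. Worst-case = [11.840 - 1.100, 11.840 + 0.805] = [10.740, 12.645]. RSS = √0.280081 = 0.529.

nominal=11.840 wc=[10.740,12.645] rss=0.529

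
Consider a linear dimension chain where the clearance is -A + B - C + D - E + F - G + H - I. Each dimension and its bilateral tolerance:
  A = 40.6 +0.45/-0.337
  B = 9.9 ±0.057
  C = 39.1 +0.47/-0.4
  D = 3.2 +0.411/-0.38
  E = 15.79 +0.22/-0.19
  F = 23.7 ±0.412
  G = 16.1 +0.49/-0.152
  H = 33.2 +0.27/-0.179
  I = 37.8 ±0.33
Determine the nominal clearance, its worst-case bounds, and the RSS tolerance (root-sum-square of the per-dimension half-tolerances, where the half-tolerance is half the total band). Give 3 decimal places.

nominal=-79.390 wc=[-82.378,-76.831] rss=0.989

Stack each dimension's contribution:
  -A: nom -40.600 → Σnom=-40.600; wc +0.337/-0.450 → slack +0.337/-0.450; half-tol=0.394, Σhalf²=0.154842
  +B: nom +9.900 → Σnom=-30.700; wc +0.057/-0.057 → slack +0.394/-0.507; half-tol=0.057, Σhalf²=0.158091
  -C: nom -39.100 → Σnom=-69.800; wc +0.400/-0.470 → slack +0.794/-0.977; half-tol=0.435, Σhalf²=0.347316
  +D: nom +3.200 → Σnom=-66.600; wc +0.411/-0.380 → slack +1.205/-1.357; half-tol=0.395, Σhalf²=0.503737
  -E: nom -15.790 → Σnom=-82.390; wc +0.190/-0.220 → slack +1.395/-1.577; half-tol=0.205, Σhalf²=0.545762
  +F: nom +23.700 → Σnom=-58.690; wc +0.412/-0.412 → slack +1.807/-1.989; half-tol=0.412, Σhalf²=0.715506
  -G: nom -16.100 → Σnom=-74.790; wc +0.152/-0.490 → slack +1.959/-2.479; half-tol=0.321, Σhalf²=0.818547
  +H: nom +33.200 → Σnom=-41.590; wc +0.270/-0.179 → slack +2.229/-2.658; half-tol=0.225, Σhalf²=0.868947
  -I: nom -37.800 → Σnom=-79.390; wc +0.330/-0.330 → slack +2.559/-2.988; half-tol=0.330, Σhalf²=0.977847
Nominal = -79.390. Worst-case = [-79.390 - 2.988, -79.390 + 2.559] = [-82.378, -76.831]. RSS = √0.977847 = 0.989.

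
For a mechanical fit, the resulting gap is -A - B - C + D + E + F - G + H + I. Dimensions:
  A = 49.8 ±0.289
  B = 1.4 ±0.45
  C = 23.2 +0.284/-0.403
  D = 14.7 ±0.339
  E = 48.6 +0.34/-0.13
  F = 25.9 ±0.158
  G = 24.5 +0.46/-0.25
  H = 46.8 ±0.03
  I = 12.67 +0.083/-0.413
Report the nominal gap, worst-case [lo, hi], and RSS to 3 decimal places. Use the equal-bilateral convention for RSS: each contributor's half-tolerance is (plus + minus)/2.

nominal=49.770 wc=[47.217,52.112] rss=0.887

Stack each dimension's contribution:
  -A: nom -49.800 → Σnom=-49.800; wc +0.289/-0.289 → slack +0.289/-0.289; half-tol=0.289, Σhalf²=0.083521
  -B: nom -1.400 → Σnom=-51.200; wc +0.450/-0.450 → slack +0.739/-0.739; half-tol=0.450, Σhalf²=0.286021
  -C: nom -23.200 → Σnom=-74.400; wc +0.403/-0.284 → slack +1.142/-1.023; half-tol=0.344, Σhalf²=0.404013
  +D: nom +14.700 → Σnom=-59.700; wc +0.339/-0.339 → slack +1.481/-1.362; half-tol=0.339, Σhalf²=0.518934
  +E: nom +48.600 → Σnom=-11.100; wc +0.340/-0.130 → slack +1.821/-1.492; half-tol=0.235, Σhalf²=0.574159
  +F: nom +25.900 → Σnom=14.800; wc +0.158/-0.158 → slack +1.979/-1.650; half-tol=0.158, Σhalf²=0.599123
  -G: nom -24.500 → Σnom=-9.700; wc +0.250/-0.460 → slack +2.229/-2.110; half-tol=0.355, Σhalf²=0.725148
  +H: nom +46.800 → Σnom=37.100; wc +0.030/-0.030 → slack +2.259/-2.140; half-tol=0.030, Σhalf²=0.726048
  +I: nom +12.670 → Σnom=49.770; wc +0.083/-0.413 → slack +2.342/-2.553; half-tol=0.248, Σhalf²=0.787552
Nominal = 49.770. Worst-case = [49.770 - 2.553, 49.770 + 2.342] = [47.217, 52.112]. RSS = √0.787552 = 0.887.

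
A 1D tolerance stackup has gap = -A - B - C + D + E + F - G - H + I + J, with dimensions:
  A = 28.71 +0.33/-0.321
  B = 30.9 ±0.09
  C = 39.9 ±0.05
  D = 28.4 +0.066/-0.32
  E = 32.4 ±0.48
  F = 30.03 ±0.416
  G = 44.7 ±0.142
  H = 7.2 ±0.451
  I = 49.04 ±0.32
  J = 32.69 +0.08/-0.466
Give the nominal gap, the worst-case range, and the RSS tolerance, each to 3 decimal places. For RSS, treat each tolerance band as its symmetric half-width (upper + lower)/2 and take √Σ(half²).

Stack each dimension's contribution:
  -A: nom -28.710 → Σnom=-28.710; wc +0.321/-0.330 → slack +0.321/-0.330; half-tol=0.326, Σhalf²=0.105950
  -B: nom -30.900 → Σnom=-59.610; wc +0.090/-0.090 → slack +0.411/-0.420; half-tol=0.090, Σhalf²=0.114050
  -C: nom -39.900 → Σnom=-99.510; wc +0.050/-0.050 → slack +0.461/-0.470; half-tol=0.050, Σhalf²=0.116550
  +D: nom +28.400 → Σnom=-71.110; wc +0.066/-0.320 → slack +0.527/-0.790; half-tol=0.193, Σhalf²=0.153799
  +E: nom +32.400 → Σnom=-38.710; wc +0.480/-0.480 → slack +1.007/-1.270; half-tol=0.480, Σhalf²=0.384199
  +F: nom +30.030 → Σnom=-8.680; wc +0.416/-0.416 → slack +1.423/-1.686; half-tol=0.416, Σhalf²=0.557255
  -G: nom -44.700 → Σnom=-53.380; wc +0.142/-0.142 → slack +1.565/-1.828; half-tol=0.142, Σhalf²=0.577419
  -H: nom -7.200 → Σnom=-60.580; wc +0.451/-0.451 → slack +2.016/-2.279; half-tol=0.451, Σhalf²=0.780820
  +I: nom +49.040 → Σnom=-11.540; wc +0.320/-0.320 → slack +2.336/-2.599; half-tol=0.320, Σhalf²=0.883220
  +J: nom +32.690 → Σnom=21.150; wc +0.080/-0.466 → slack +2.416/-3.065; half-tol=0.273, Σhalf²=0.957749
Nominal = 21.150. Worst-case = [21.150 - 3.065, 21.150 + 2.416] = [18.085, 23.566]. RSS = √0.957749 = 0.979.

nominal=21.150 wc=[18.085,23.566] rss=0.979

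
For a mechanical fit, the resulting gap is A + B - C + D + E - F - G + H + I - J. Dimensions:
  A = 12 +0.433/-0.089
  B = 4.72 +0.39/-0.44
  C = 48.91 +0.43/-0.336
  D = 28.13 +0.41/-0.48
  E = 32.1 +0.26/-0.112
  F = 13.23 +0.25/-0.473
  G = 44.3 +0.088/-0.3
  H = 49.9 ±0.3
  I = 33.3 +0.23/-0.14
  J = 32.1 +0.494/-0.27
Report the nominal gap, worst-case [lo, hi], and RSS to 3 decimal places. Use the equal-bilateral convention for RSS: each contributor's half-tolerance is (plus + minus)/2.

Stack each dimension's contribution:
  +A: nom +12.000 → Σnom=12.000; wc +0.433/-0.089 → slack +0.433/-0.089; half-tol=0.261, Σhalf²=0.068121
  +B: nom +4.720 → Σnom=16.720; wc +0.390/-0.440 → slack +0.823/-0.529; half-tol=0.415, Σhalf²=0.240346
  -C: nom -48.910 → Σnom=-32.190; wc +0.336/-0.430 → slack +1.159/-0.959; half-tol=0.383, Σhalf²=0.387035
  +D: nom +28.130 → Σnom=-4.060; wc +0.410/-0.480 → slack +1.569/-1.439; half-tol=0.445, Σhalf²=0.585060
  +E: nom +32.100 → Σnom=28.040; wc +0.260/-0.112 → slack +1.829/-1.551; half-tol=0.186, Σhalf²=0.619656
  -F: nom -13.230 → Σnom=14.810; wc +0.473/-0.250 → slack +2.302/-1.801; half-tol=0.361, Σhalf²=0.750338
  -G: nom -44.300 → Σnom=-29.490; wc +0.300/-0.088 → slack +2.602/-1.889; half-tol=0.194, Σhalf²=0.787974
  +H: nom +49.900 → Σnom=20.410; wc +0.300/-0.300 → slack +2.902/-2.189; half-tol=0.300, Σhalf²=0.877974
  +I: nom +33.300 → Σnom=53.710; wc +0.230/-0.140 → slack +3.132/-2.329; half-tol=0.185, Σhalf²=0.912199
  -J: nom -32.100 → Σnom=21.610; wc +0.270/-0.494 → slack +3.402/-2.823; half-tol=0.382, Σhalf²=1.058123
Nominal = 21.610. Worst-case = [21.610 - 2.823, 21.610 + 3.402] = [18.787, 25.012]. RSS = √1.058123 = 1.029.

nominal=21.610 wc=[18.787,25.012] rss=1.029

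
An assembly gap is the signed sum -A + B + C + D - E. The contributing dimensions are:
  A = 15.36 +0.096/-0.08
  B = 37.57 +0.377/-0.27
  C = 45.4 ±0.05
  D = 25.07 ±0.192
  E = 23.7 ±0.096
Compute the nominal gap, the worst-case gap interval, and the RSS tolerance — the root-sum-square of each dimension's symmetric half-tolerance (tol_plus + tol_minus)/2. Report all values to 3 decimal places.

Stack each dimension's contribution:
  -A: nom -15.360 → Σnom=-15.360; wc +0.080/-0.096 → slack +0.080/-0.096; half-tol=0.088, Σhalf²=0.007744
  +B: nom +37.570 → Σnom=22.210; wc +0.377/-0.270 → slack +0.457/-0.366; half-tol=0.324, Σhalf²=0.112396
  +C: nom +45.400 → Σnom=67.610; wc +0.050/-0.050 → slack +0.507/-0.416; half-tol=0.050, Σhalf²=0.114896
  +D: nom +25.070 → Σnom=92.680; wc +0.192/-0.192 → slack +0.699/-0.608; half-tol=0.192, Σhalf²=0.151760
  -E: nom -23.700 → Σnom=68.980; wc +0.096/-0.096 → slack +0.795/-0.704; half-tol=0.096, Σhalf²=0.160976
Nominal = 68.980. Worst-case = [68.980 - 0.704, 68.980 + 0.795] = [68.276, 69.775]. RSS = √0.160976 = 0.401.

nominal=68.980 wc=[68.276,69.775] rss=0.401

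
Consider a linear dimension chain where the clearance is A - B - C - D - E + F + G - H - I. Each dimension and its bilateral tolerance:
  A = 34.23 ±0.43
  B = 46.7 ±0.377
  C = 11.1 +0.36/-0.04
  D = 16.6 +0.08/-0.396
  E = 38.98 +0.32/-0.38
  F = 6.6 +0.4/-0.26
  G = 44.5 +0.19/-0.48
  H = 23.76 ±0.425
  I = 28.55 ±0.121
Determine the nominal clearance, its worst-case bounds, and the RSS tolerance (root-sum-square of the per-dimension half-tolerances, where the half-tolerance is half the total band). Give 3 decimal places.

nominal=-80.360 wc=[-83.213,-77.601] rss=0.981

Stack each dimension's contribution:
  +A: nom +34.230 → Σnom=34.230; wc +0.430/-0.430 → slack +0.430/-0.430; half-tol=0.430, Σhalf²=0.184900
  -B: nom -46.700 → Σnom=-12.470; wc +0.377/-0.377 → slack +0.807/-0.807; half-tol=0.377, Σhalf²=0.327029
  -C: nom -11.100 → Σnom=-23.570; wc +0.040/-0.360 → slack +0.847/-1.167; half-tol=0.200, Σhalf²=0.367029
  -D: nom -16.600 → Σnom=-40.170; wc +0.396/-0.080 → slack +1.243/-1.247; half-tol=0.238, Σhalf²=0.423673
  -E: nom -38.980 → Σnom=-79.150; wc +0.380/-0.320 → slack +1.623/-1.567; half-tol=0.350, Σhalf²=0.546173
  +F: nom +6.600 → Σnom=-72.550; wc +0.400/-0.260 → slack +2.023/-1.827; half-tol=0.330, Σhalf²=0.655073
  +G: nom +44.500 → Σnom=-28.050; wc +0.190/-0.480 → slack +2.213/-2.307; half-tol=0.335, Σhalf²=0.767298
  -H: nom -23.760 → Σnom=-51.810; wc +0.425/-0.425 → slack +2.638/-2.732; half-tol=0.425, Σhalf²=0.947923
  -I: nom -28.550 → Σnom=-80.360; wc +0.121/-0.121 → slack +2.759/-2.853; half-tol=0.121, Σhalf²=0.962564
Nominal = -80.360. Worst-case = [-80.360 - 2.853, -80.360 + 2.759] = [-83.213, -77.601]. RSS = √0.962564 = 0.981.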